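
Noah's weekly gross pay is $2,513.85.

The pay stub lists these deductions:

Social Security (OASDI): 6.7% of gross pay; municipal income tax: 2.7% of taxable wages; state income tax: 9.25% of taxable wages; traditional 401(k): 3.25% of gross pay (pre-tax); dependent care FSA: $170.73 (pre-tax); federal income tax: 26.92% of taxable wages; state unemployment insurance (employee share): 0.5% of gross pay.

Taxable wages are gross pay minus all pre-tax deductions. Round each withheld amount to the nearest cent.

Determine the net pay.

Traditional 401(k): $2,513.85 × 0.0325 = $81.70
Dependent care FSA: $170.73
Pre-tax total = $81.70 + $170.73 = $252.43
Taxable wages = $2,513.85 − $252.43 = $2,261.42
Municipal income tax: $2,261.42 × 0.027 = $61.06
Federal income tax: $2,261.42 × 0.2692 = $608.77
State income tax: $2,261.42 × 0.0925 = $209.18
Social Security (OASDI): $2,513.85 × 0.067 = $168.43
State unemployment insurance (employee share): $2,513.85 × 0.005 = $12.57
Total deductions = $81.70 + $170.73 + $61.06 + $608.77 + $209.18 + $168.43 + $12.57 = $1,312.44
Net pay = $2,513.85 − $1,312.44 = $1,201.41

$1,201.41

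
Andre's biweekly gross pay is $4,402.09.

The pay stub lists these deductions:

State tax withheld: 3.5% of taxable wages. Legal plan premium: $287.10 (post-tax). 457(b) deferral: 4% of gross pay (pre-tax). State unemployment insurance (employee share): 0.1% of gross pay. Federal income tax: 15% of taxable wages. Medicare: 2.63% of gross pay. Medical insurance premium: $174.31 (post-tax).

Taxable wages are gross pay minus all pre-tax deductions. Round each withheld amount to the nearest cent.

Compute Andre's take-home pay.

457(b) deferral: $4,402.09 × 0.04 = $176.08
Taxable wages = $4,402.09 − $176.08 = $4,226.01
Federal income tax: $4,226.01 × 0.15 = $633.90
State tax withheld: $4,226.01 × 0.035 = $147.91
State unemployment insurance (employee share): $4,402.09 × 0.001 = $4.40
Medicare: $4,402.09 × 0.0263 = $115.77
Legal plan premium: $287.10
Medical insurance premium: $174.31
Total deductions = $176.08 + $633.90 + $147.91 + $4.40 + $115.77 + $287.10 + $174.31 = $1,539.47
Net pay = $4,402.09 − $1,539.47 = $2,862.62

$2,862.62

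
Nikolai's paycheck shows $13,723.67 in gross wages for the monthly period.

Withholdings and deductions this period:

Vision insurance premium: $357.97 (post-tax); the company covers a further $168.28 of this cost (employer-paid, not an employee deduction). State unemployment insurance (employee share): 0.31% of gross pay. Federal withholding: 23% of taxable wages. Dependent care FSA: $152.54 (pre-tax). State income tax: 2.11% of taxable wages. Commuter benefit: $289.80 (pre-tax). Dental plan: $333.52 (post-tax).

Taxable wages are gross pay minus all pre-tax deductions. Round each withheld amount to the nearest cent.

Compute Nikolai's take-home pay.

Commuter benefit: $289.80
Dependent care FSA: $152.54
Pre-tax total = $289.80 + $152.54 = $442.34
Taxable wages = $13,723.67 − $442.34 = $13,281.33
State income tax: $13,281.33 × 0.0211 = $280.24
Federal withholding: $13,281.33 × 0.23 = $3,054.71
State unemployment insurance (employee share): $13,723.67 × 0.0031 = $42.54
Dental plan: $333.52
Vision insurance premium: $357.97
(Employer's $168.28 toward vision insurance premium is not withheld from the employee.)
Total deductions = $289.80 + $152.54 + $280.24 + $3,054.71 + $42.54 + $333.52 + $357.97 = $4,511.32
Net pay = $13,723.67 − $4,511.32 = $9,212.35

$9,212.35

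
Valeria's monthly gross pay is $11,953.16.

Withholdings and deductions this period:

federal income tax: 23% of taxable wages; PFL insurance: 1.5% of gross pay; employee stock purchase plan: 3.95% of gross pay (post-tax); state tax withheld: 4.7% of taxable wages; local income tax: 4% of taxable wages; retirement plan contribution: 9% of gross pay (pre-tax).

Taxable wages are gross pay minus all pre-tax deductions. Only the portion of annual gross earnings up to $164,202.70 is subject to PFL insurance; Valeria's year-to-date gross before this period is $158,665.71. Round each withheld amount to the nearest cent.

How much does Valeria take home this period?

$6,874.04

Retirement plan contribution: $11,953.16 × 0.09 = $1,075.78
Taxable wages = $11,953.16 − $1,075.78 = $10,877.38
Local income tax: $10,877.38 × 0.04 = $435.10
Federal income tax: $10,877.38 × 0.23 = $2,501.80
State tax withheld: $10,877.38 × 0.047 = $511.24
PFL insurance: only $164,202.70 − $158,665.71 = $5,536.99 of this check is subject → $5,536.99 × 0.015 = $83.05
Employee stock purchase plan: $11,953.16 × 0.0395 = $472.15
Total deductions = $1,075.78 + $435.10 + $2,501.80 + $511.24 + $83.05 + $472.15 = $5,079.12
Net pay = $11,953.16 − $5,079.12 = $6,874.04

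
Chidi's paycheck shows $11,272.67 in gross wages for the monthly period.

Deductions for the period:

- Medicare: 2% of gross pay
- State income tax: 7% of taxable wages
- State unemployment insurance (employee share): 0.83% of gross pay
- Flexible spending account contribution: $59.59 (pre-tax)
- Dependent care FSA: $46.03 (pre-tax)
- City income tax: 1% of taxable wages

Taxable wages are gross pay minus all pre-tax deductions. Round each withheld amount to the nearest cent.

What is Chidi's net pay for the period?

Flexible spending account contribution: $59.59
Dependent care FSA: $46.03
Pre-tax total = $59.59 + $46.03 = $105.62
Taxable wages = $11,272.67 − $105.62 = $11,167.05
State income tax: $11,167.05 × 0.07 = $781.69
City income tax: $11,167.05 × 0.01 = $111.67
Medicare: $11,272.67 × 0.02 = $225.45
State unemployment insurance (employee share): $11,272.67 × 0.0083 = $93.56
Total deductions = $59.59 + $46.03 + $781.69 + $111.67 + $225.45 + $93.56 = $1,317.99
Net pay = $11,272.67 − $1,317.99 = $9,954.68

$9,954.68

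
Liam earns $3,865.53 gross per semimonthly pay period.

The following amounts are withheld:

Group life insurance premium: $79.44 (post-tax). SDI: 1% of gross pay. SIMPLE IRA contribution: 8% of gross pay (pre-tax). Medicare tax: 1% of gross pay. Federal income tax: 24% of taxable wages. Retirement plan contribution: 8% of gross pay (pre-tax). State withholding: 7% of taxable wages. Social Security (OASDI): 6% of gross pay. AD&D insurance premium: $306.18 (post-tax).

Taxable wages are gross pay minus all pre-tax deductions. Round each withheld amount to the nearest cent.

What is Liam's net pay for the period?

SIMPLE IRA contribution: $3,865.53 × 0.08 = $309.24
Retirement plan contribution: $3,865.53 × 0.08 = $309.24
Pre-tax total = $309.24 + $309.24 = $618.48
Taxable wages = $3,865.53 − $618.48 = $3,247.05
State withholding: $3,247.05 × 0.07 = $227.29
Federal income tax: $3,247.05 × 0.24 = $779.29
SDI: $3,865.53 × 0.01 = $38.66
Social Security (OASDI): $3,865.53 × 0.06 = $231.93
Medicare tax: $3,865.53 × 0.01 = $38.66
AD&D insurance premium: $306.18
Group life insurance premium: $79.44
Total deductions = $309.24 + $309.24 + $227.29 + $779.29 + $38.66 + $231.93 + $38.66 + $306.18 + $79.44 = $2,319.93
Net pay = $3,865.53 − $2,319.93 = $1,545.60

$1,545.60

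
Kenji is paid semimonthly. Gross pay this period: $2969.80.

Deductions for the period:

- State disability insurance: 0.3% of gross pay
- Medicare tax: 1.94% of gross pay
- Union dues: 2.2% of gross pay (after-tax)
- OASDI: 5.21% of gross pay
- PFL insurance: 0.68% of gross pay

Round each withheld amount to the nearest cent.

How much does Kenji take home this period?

OASDI: $2969.80 × 0.0521 = $154.73
Medicare tax: $2969.80 × 0.0194 = $57.61
State disability insurance: $2969.80 × 0.003 = $8.91
PFL insurance: $2969.80 × 0.0068 = $20.19
Union dues: $2969.80 × 0.022 = $65.34
Total deductions = $154.73 + $57.61 + $8.91 + $20.19 + $65.34 = $306.78
Net pay = $2969.80 − $306.78 = $2663.02

$2663.02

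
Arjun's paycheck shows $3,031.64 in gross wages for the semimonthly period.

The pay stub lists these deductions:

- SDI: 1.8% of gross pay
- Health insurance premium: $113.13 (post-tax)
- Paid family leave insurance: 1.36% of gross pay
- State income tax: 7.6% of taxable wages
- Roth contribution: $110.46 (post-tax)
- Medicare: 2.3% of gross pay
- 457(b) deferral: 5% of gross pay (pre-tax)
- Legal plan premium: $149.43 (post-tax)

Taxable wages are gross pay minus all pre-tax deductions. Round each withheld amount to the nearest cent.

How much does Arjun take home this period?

$2,122.63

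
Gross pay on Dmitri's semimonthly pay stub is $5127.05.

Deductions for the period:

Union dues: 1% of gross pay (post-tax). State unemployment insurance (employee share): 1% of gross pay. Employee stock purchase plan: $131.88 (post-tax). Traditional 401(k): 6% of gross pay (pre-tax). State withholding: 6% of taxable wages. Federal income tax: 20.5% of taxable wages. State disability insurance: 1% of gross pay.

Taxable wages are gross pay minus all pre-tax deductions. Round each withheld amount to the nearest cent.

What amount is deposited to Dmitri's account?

$3256.59

Traditional 401(k): $5127.05 × 0.06 = $307.62
Taxable wages = $5127.05 − $307.62 = $4819.43
State withholding: $4819.43 × 0.06 = $289.17
Federal income tax: $4819.43 × 0.205 = $987.98
State disability insurance: $5127.05 × 0.01 = $51.27
State unemployment insurance (employee share): $5127.05 × 0.01 = $51.27
Employee stock purchase plan: $131.88
Union dues: $5127.05 × 0.01 = $51.27
Total deductions = $307.62 + $289.17 + $987.98 + $51.27 + $51.27 + $131.88 + $51.27 = $1870.46
Net pay = $5127.05 − $1870.46 = $3256.59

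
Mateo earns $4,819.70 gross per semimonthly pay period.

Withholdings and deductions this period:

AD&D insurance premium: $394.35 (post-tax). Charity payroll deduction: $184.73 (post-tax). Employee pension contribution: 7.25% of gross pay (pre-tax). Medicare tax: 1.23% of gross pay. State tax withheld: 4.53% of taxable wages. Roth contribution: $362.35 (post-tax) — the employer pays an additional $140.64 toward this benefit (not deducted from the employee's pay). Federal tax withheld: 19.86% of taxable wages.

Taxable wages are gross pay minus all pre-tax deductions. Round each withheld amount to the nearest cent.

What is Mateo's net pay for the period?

$2,379.26

Employee pension contribution: $4,819.70 × 0.0725 = $349.43
Taxable wages = $4,819.70 − $349.43 = $4,470.27
State tax withheld: $4,470.27 × 0.0453 = $202.50
Federal tax withheld: $4,470.27 × 0.1986 = $887.80
Medicare tax: $4,819.70 × 0.0123 = $59.28
Roth contribution: $362.35
Charity payroll deduction: $184.73
AD&D insurance premium: $394.35
(Employer's $140.64 toward Roth contribution is not withheld from the employee.)
Total deductions = $349.43 + $202.50 + $887.80 + $59.28 + $362.35 + $184.73 + $394.35 = $2,440.44
Net pay = $4,819.70 − $2,440.44 = $2,379.26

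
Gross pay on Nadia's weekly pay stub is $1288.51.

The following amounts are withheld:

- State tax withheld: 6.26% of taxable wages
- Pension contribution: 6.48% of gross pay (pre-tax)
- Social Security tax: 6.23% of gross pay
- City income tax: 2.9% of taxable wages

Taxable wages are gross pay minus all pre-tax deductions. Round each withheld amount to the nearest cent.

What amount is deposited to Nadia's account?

$1014.36

Pension contribution: $1288.51 × 0.0648 = $83.50
Taxable wages = $1288.51 − $83.50 = $1205.01
State tax withheld: $1205.01 × 0.0626 = $75.43
City income tax: $1205.01 × 0.029 = $34.95
Social Security tax: $1288.51 × 0.0623 = $80.27
Total deductions = $83.50 + $75.43 + $34.95 + $80.27 = $274.15
Net pay = $1288.51 − $274.15 = $1014.36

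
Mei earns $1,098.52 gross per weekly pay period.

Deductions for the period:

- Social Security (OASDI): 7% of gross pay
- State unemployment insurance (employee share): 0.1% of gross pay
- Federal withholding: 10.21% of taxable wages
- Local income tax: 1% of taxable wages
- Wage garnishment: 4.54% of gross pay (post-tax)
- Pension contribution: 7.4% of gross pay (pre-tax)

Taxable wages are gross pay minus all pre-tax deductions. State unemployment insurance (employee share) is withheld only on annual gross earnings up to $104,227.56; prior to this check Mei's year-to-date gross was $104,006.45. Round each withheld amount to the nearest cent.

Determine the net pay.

$776.21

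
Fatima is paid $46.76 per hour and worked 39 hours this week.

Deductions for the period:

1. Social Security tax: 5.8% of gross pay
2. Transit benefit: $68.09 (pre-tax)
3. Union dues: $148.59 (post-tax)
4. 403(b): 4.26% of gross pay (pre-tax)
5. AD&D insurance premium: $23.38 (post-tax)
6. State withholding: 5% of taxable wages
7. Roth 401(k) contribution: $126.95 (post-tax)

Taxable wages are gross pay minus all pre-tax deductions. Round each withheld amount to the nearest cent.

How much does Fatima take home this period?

$1,189.28

Gross pay: 39 × $46.76 = $1,823.64
Transit benefit: $68.09
403(b): $1,823.64 × 0.0426 = $77.69
Pre-tax total = $68.09 + $77.69 = $145.78
Taxable wages = $1,823.64 − $145.78 = $1,677.86
State withholding: $1,677.86 × 0.05 = $83.89
Social Security tax: $1,823.64 × 0.058 = $105.77
Union dues: $148.59
AD&D insurance premium: $23.38
Roth 401(k) contribution: $126.95
Total deductions = $68.09 + $77.69 + $83.89 + $105.77 + $148.59 + $23.38 + $126.95 = $634.36
Net pay = $1,823.64 − $634.36 = $1,189.28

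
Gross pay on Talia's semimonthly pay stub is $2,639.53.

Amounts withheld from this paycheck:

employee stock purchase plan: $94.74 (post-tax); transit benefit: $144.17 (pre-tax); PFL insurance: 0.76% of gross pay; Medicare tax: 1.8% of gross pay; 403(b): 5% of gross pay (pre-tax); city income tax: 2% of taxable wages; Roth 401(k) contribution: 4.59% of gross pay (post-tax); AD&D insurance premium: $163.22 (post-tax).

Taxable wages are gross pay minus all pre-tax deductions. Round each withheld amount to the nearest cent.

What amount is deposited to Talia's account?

403(b): $2,639.53 × 0.05 = $131.98
Transit benefit: $144.17
Pre-tax total = $131.98 + $144.17 = $276.15
Taxable wages = $2,639.53 − $276.15 = $2,363.38
City income tax: $2,363.38 × 0.02 = $47.27
Medicare tax: $2,639.53 × 0.018 = $47.51
PFL insurance: $2,639.53 × 0.0076 = $20.06
Employee stock purchase plan: $94.74
Roth 401(k) contribution: $2,639.53 × 0.0459 = $121.15
AD&D insurance premium: $163.22
Total deductions = $131.98 + $144.17 + $47.27 + $47.51 + $20.06 + $94.74 + $121.15 + $163.22 = $770.10
Net pay = $2,639.53 − $770.10 = $1,869.43

$1,869.43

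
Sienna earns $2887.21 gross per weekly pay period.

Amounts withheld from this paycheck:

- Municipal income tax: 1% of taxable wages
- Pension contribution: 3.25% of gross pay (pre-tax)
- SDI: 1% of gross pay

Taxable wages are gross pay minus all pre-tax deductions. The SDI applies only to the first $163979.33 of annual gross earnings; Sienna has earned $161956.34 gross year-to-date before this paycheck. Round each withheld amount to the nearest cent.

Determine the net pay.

$2745.22

Pension contribution: $2887.21 × 0.0325 = $93.83
Taxable wages = $2887.21 − $93.83 = $2793.38
Municipal income tax: $2793.38 × 0.01 = $27.93
SDI: only $163979.33 − $161956.34 = $2022.99 of this check is subject → $2022.99 × 0.01 = $20.23
Total deductions = $93.83 + $27.93 + $20.23 = $141.99
Net pay = $2887.21 − $141.99 = $2745.22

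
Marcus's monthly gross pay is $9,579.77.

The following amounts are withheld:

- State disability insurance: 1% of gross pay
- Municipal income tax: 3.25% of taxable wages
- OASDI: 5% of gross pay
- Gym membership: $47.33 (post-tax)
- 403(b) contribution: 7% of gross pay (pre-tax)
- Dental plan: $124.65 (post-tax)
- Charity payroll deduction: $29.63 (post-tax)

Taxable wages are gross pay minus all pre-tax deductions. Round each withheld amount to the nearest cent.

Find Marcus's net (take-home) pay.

403(b) contribution: $9,579.77 × 0.07 = $670.58
Taxable wages = $9,579.77 − $670.58 = $8,909.19
Municipal income tax: $8,909.19 × 0.0325 = $289.55
OASDI: $9,579.77 × 0.05 = $478.99
State disability insurance: $9,579.77 × 0.01 = $95.80
Charity payroll deduction: $29.63
Dental plan: $124.65
Gym membership: $47.33
Total deductions = $670.58 + $289.55 + $478.99 + $95.80 + $29.63 + $124.65 + $47.33 = $1,736.53
Net pay = $9,579.77 − $1,736.53 = $7,843.24

$7,843.24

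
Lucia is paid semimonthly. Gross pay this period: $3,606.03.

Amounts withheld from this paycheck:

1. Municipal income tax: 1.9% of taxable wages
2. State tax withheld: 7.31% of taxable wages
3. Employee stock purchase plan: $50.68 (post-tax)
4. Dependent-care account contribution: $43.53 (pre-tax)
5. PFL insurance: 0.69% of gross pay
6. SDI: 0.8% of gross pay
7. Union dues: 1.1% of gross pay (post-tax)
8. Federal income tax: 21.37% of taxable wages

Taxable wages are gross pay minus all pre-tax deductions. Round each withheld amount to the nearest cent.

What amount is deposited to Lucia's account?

Dependent-care account contribution: $43.53
Taxable wages = $3,606.03 − $43.53 = $3,562.50
Federal income tax: $3,562.50 × 0.2137 = $761.31
Municipal income tax: $3,562.50 × 0.019 = $67.69
State tax withheld: $3,562.50 × 0.0731 = $260.42
PFL insurance: $3,606.03 × 0.0069 = $24.88
SDI: $3,606.03 × 0.008 = $28.85
Employee stock purchase plan: $50.68
Union dues: $3,606.03 × 0.011 = $39.67
Total deductions = $43.53 + $761.31 + $67.69 + $260.42 + $24.88 + $28.85 + $50.68 + $39.67 = $1,277.03
Net pay = $3,606.03 − $1,277.03 = $2,329.00

$2,329.00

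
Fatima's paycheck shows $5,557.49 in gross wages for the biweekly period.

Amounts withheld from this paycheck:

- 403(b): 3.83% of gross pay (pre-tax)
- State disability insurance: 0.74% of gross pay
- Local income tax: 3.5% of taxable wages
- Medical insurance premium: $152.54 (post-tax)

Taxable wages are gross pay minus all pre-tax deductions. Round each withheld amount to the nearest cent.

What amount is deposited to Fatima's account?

$4,963.91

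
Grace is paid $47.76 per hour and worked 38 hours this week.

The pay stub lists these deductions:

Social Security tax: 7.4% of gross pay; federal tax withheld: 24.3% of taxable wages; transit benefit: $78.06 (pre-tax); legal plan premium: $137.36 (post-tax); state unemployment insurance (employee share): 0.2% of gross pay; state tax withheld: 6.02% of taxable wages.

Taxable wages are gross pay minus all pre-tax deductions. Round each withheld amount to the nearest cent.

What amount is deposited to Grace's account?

Gross pay: 38 × $47.76 = $1,814.88
Transit benefit: $78.06
Taxable wages = $1,814.88 − $78.06 = $1,736.82
State tax withheld: $1,736.82 × 0.0602 = $104.56
Federal tax withheld: $1,736.82 × 0.243 = $422.05
State unemployment insurance (employee share): $1,814.88 × 0.002 = $3.63
Social Security tax: $1,814.88 × 0.074 = $134.30
Legal plan premium: $137.36
Total deductions = $78.06 + $104.56 + $422.05 + $3.63 + $134.30 + $137.36 = $879.96
Net pay = $1,814.88 − $879.96 = $934.92

$934.92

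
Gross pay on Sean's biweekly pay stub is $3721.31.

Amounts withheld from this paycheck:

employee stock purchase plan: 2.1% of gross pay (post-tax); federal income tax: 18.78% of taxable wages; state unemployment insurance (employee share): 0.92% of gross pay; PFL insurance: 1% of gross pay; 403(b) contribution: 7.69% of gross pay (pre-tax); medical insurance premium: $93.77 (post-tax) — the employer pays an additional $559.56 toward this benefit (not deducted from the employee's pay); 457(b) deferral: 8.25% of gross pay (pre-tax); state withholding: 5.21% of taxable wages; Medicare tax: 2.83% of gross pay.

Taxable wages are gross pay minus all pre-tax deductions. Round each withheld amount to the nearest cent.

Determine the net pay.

$2029.01

403(b) contribution: $3721.31 × 0.0769 = $286.17
457(b) deferral: $3721.31 × 0.0825 = $307.01
Pre-tax total = $286.17 + $307.01 = $593.18
Taxable wages = $3721.31 − $593.18 = $3128.13
State withholding: $3128.13 × 0.0521 = $162.98
Federal income tax: $3128.13 × 0.1878 = $587.46
Medicare tax: $3721.31 × 0.0283 = $105.31
State unemployment insurance (employee share): $3721.31 × 0.0092 = $34.24
PFL insurance: $3721.31 × 0.01 = $37.21
Employee stock purchase plan: $3721.31 × 0.021 = $78.15
Medical insurance premium: $93.77
(Employer's $559.56 toward medical insurance premium is not withheld from the employee.)
Total deductions = $286.17 + $307.01 + $162.98 + $587.46 + $105.31 + $34.24 + $37.21 + $78.15 + $93.77 = $1692.30
Net pay = $3721.31 − $1692.30 = $2029.01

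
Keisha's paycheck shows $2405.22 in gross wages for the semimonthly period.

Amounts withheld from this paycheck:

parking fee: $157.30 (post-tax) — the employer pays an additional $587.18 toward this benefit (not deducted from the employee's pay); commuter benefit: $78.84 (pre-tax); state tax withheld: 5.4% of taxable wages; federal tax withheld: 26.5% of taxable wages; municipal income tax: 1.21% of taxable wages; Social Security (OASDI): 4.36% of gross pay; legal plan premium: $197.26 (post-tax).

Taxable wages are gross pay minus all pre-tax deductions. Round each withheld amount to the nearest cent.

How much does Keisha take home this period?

$1096.69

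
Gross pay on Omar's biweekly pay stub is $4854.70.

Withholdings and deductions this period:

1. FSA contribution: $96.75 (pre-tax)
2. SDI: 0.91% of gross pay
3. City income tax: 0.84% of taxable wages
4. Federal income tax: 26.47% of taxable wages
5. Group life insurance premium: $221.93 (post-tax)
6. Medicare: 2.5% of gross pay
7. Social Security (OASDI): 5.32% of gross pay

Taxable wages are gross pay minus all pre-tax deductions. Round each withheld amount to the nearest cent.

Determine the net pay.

FSA contribution: $96.75
Taxable wages = $4854.70 − $96.75 = $4757.95
City income tax: $4757.95 × 0.0084 = $39.97
Federal income tax: $4757.95 × 0.2647 = $1259.43
SDI: $4854.70 × 0.0091 = $44.18
Social Security (OASDI): $4854.70 × 0.0532 = $258.27
Medicare: $4854.70 × 0.025 = $121.37
Group life insurance premium: $221.93
Total deductions = $96.75 + $39.97 + $1259.43 + $44.18 + $258.27 + $121.37 + $221.93 = $2041.90
Net pay = $4854.70 − $2041.90 = $2812.80

$2812.80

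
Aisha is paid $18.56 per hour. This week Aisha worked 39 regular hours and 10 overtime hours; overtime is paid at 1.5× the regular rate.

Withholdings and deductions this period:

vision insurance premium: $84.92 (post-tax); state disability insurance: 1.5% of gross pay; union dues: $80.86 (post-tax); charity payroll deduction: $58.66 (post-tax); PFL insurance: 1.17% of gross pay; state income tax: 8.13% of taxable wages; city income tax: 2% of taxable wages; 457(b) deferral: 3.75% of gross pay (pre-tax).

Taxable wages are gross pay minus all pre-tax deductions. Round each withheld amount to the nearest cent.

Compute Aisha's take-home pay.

Regular pay: 39 × $18.56 = $723.84
Overtime pay: 10 × $18.56 × 1.5 = $278.40
Gross pay = $723.84 + $278.40 = $1,002.24
457(b) deferral: $1,002.24 × 0.0375 = $37.58
Taxable wages = $1,002.24 − $37.58 = $964.66
State income tax: $964.66 × 0.0813 = $78.43
City income tax: $964.66 × 0.02 = $19.29
State disability insurance: $1,002.24 × 0.015 = $15.03
PFL insurance: $1,002.24 × 0.0117 = $11.73
Charity payroll deduction: $58.66
Vision insurance premium: $84.92
Union dues: $80.86
Total deductions = $37.58 + $78.43 + $19.29 + $15.03 + $11.73 + $58.66 + $84.92 + $80.86 = $386.50
Net pay = $1,002.24 − $386.50 = $615.74

$615.74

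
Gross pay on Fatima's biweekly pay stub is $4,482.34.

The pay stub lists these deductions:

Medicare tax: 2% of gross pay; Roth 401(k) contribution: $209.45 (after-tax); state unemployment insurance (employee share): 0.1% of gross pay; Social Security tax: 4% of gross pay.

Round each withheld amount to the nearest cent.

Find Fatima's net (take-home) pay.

Medicare tax: $4,482.34 × 0.02 = $89.65
Social Security tax: $4,482.34 × 0.04 = $179.29
State unemployment insurance (employee share): $4,482.34 × 0.001 = $4.48
Roth 401(k) contribution: $209.45
Total deductions = $89.65 + $179.29 + $4.48 + $209.45 = $482.87
Net pay = $4,482.34 − $482.87 = $3,999.47

$3,999.47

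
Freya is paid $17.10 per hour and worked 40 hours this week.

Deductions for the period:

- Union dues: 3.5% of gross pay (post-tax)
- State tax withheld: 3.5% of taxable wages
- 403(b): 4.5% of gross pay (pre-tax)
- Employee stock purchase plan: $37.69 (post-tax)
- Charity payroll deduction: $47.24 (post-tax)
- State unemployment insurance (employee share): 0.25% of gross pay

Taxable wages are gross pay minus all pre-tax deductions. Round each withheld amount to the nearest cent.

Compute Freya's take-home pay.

$519.78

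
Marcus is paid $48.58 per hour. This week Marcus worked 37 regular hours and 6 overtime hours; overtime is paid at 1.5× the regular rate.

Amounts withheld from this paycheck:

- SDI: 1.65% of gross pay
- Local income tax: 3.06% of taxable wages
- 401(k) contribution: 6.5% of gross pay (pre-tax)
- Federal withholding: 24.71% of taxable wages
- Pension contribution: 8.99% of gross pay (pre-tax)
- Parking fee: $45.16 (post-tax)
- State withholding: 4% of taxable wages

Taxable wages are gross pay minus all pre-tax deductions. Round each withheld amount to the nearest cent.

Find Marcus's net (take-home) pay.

Regular pay: 37 × $48.58 = $1,797.46
Overtime pay: 6 × $48.58 × 1.5 = $437.22
Gross pay = $1,797.46 + $437.22 = $2,234.68
401(k) contribution: $2,234.68 × 0.065 = $145.25
Pension contribution: $2,234.68 × 0.0899 = $200.90
Pre-tax total = $145.25 + $200.90 = $346.15
Taxable wages = $2,234.68 − $346.15 = $1,888.53
Federal withholding: $1,888.53 × 0.2471 = $466.66
State withholding: $1,888.53 × 0.04 = $75.54
Local income tax: $1,888.53 × 0.0306 = $57.79
SDI: $2,234.68 × 0.0165 = $36.87
Parking fee: $45.16
Total deductions = $145.25 + $200.90 + $466.66 + $75.54 + $57.79 + $36.87 + $45.16 = $1,028.17
Net pay = $2,234.68 − $1,028.17 = $1,206.51

$1,206.51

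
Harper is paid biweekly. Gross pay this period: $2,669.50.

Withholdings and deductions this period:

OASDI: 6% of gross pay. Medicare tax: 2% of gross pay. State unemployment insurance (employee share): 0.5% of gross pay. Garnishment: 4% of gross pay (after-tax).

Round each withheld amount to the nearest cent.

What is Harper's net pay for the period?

Medicare tax: $2,669.50 × 0.02 = $53.39
OASDI: $2,669.50 × 0.06 = $160.17
State unemployment insurance (employee share): $2,669.50 × 0.005 = $13.35
Garnishment: $2,669.50 × 0.04 = $106.78
Total deductions = $53.39 + $160.17 + $13.35 + $106.78 = $333.69
Net pay = $2,669.50 − $333.69 = $2,335.81

$2,335.81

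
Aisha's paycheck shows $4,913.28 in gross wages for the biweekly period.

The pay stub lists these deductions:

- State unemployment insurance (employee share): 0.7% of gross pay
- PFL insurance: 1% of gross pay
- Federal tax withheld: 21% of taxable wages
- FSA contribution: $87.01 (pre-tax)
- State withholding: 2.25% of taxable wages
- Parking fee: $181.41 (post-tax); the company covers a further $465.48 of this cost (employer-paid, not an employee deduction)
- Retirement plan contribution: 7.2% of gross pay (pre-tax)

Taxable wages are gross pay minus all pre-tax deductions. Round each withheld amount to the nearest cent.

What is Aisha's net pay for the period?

Retirement plan contribution: $4,913.28 × 0.072 = $353.76
FSA contribution: $87.01
Pre-tax total = $353.76 + $87.01 = $440.77
Taxable wages = $4,913.28 − $440.77 = $4,472.51
State withholding: $4,472.51 × 0.0225 = $100.63
Federal tax withheld: $4,472.51 × 0.21 = $939.23
PFL insurance: $4,913.28 × 0.01 = $49.13
State unemployment insurance (employee share): $4,913.28 × 0.007 = $34.39
Parking fee: $181.41
(Employer's $465.48 toward parking fee is not withheld from the employee.)
Total deductions = $353.76 + $87.01 + $100.63 + $939.23 + $49.13 + $34.39 + $181.41 = $1,745.56
Net pay = $4,913.28 − $1,745.56 = $3,167.72

$3,167.72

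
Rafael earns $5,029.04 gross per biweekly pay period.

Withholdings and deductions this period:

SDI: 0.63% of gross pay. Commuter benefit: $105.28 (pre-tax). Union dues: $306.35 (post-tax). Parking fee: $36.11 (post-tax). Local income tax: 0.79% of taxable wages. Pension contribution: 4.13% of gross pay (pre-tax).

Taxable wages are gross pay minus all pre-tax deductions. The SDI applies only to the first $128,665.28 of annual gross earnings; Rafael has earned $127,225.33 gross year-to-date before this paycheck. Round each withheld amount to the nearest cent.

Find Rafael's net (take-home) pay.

$4,327.27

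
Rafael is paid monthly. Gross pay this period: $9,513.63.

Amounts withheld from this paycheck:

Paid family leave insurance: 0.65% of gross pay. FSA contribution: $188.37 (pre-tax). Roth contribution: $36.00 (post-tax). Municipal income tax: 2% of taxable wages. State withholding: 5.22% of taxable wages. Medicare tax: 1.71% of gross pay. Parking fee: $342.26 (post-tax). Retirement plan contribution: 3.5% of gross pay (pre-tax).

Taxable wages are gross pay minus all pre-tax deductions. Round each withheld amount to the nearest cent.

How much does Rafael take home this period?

$7,740.25

Retirement plan contribution: $9,513.63 × 0.035 = $332.98
FSA contribution: $188.37
Pre-tax total = $332.98 + $188.37 = $521.35
Taxable wages = $9,513.63 − $521.35 = $8,992.28
Municipal income tax: $8,992.28 × 0.02 = $179.85
State withholding: $8,992.28 × 0.0522 = $469.40
Paid family leave insurance: $9,513.63 × 0.0065 = $61.84
Medicare tax: $9,513.63 × 0.0171 = $162.68
Roth contribution: $36.00
Parking fee: $342.26
Total deductions = $332.98 + $188.37 + $179.85 + $469.40 + $61.84 + $162.68 + $36.00 + $342.26 = $1,773.38
Net pay = $9,513.63 − $1,773.38 = $7,740.25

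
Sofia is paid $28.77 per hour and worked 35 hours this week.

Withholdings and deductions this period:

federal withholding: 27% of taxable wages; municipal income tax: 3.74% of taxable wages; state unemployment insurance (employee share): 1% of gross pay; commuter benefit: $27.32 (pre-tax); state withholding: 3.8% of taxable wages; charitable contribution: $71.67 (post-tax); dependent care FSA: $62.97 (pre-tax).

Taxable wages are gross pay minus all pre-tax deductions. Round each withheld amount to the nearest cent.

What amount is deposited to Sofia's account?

$518.31

Gross pay: 35 × $28.77 = $1006.95
Commuter benefit: $27.32
Dependent care FSA: $62.97
Pre-tax total = $27.32 + $62.97 = $90.29
Taxable wages = $1006.95 − $90.29 = $916.66
Federal withholding: $916.66 × 0.27 = $247.50
State withholding: $916.66 × 0.038 = $34.83
Municipal income tax: $916.66 × 0.0374 = $34.28
State unemployment insurance (employee share): $1006.95 × 0.01 = $10.07
Charitable contribution: $71.67
Total deductions = $27.32 + $62.97 + $247.50 + $34.83 + $34.28 + $10.07 + $71.67 = $488.64
Net pay = $1006.95 − $488.64 = $518.31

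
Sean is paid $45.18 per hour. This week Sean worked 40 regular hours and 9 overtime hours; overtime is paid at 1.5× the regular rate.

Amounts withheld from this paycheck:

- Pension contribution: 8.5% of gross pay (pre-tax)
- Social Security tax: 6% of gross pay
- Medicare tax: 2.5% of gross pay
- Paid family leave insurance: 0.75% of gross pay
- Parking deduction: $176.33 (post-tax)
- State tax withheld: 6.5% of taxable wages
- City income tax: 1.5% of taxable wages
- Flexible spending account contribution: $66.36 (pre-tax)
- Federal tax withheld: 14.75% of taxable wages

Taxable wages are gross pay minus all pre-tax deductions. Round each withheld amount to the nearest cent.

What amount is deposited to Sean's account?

$1257.33

Regular pay: 40 × $45.18 = $1807.20
Overtime pay: 9 × $45.18 × 1.5 = $609.93
Gross pay = $1807.20 + $609.93 = $2417.13
Pension contribution: $2417.13 × 0.085 = $205.46
Flexible spending account contribution: $66.36
Pre-tax total = $205.46 + $66.36 = $271.82
Taxable wages = $2417.13 − $271.82 = $2145.31
City income tax: $2145.31 × 0.015 = $32.18
Federal tax withheld: $2145.31 × 0.1475 = $316.43
State tax withheld: $2145.31 × 0.065 = $139.45
Social Security tax: $2417.13 × 0.06 = $145.03
Paid family leave insurance: $2417.13 × 0.0075 = $18.13
Medicare tax: $2417.13 × 0.025 = $60.43
Parking deduction: $176.33
Total deductions = $205.46 + $66.36 + $32.18 + $316.43 + $139.45 + $145.03 + $18.13 + $60.43 + $176.33 = $1159.80
Net pay = $2417.13 − $1159.80 = $1257.33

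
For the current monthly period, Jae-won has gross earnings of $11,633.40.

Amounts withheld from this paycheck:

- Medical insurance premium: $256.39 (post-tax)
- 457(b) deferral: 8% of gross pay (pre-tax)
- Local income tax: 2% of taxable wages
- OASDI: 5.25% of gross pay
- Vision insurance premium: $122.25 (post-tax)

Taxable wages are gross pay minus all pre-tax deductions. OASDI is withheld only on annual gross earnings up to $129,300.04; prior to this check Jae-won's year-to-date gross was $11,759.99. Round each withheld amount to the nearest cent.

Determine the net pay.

$9,499.29

457(b) deferral: $11,633.40 × 0.08 = $930.67
Taxable wages = $11,633.40 − $930.67 = $10,702.73
Local income tax: $10,702.73 × 0.02 = $214.05
OASDI: cap not yet reached, full $11,633.40 is subject → $11,633.40 × 0.0525 = $610.75
Medical insurance premium: $256.39
Vision insurance premium: $122.25
Total deductions = $930.67 + $214.05 + $610.75 + $256.39 + $122.25 = $2,134.11
Net pay = $11,633.40 − $2,134.11 = $9,499.29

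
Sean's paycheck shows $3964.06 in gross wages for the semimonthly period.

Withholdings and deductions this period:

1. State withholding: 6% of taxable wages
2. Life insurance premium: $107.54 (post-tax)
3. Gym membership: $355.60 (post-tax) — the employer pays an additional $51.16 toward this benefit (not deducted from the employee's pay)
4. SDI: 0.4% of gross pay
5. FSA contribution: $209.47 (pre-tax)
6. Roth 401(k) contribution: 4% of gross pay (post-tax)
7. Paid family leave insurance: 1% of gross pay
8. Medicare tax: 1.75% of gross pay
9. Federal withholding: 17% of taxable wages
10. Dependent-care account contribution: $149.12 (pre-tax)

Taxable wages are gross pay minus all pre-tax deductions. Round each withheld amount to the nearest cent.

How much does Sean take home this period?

$2029.64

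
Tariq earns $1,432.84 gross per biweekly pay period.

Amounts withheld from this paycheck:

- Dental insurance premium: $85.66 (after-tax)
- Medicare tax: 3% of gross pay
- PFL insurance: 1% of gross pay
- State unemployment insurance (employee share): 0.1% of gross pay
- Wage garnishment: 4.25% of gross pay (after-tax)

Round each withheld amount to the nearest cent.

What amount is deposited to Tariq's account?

$1,227.53

PFL insurance: $1,432.84 × 0.01 = $14.33
State unemployment insurance (employee share): $1,432.84 × 0.001 = $1.43
Medicare tax: $1,432.84 × 0.03 = $42.99
Dental insurance premium: $85.66
Wage garnishment: $1,432.84 × 0.0425 = $60.90
Total deductions = $14.33 + $1.43 + $42.99 + $85.66 + $60.90 = $205.31
Net pay = $1,432.84 − $205.31 = $1,227.53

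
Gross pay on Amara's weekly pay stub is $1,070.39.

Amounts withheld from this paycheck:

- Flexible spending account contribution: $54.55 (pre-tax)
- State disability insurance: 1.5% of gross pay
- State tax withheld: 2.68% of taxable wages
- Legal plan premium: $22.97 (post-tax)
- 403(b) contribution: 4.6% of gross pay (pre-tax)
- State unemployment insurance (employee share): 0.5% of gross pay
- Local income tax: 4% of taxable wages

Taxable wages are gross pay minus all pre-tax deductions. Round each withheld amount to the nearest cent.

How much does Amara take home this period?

Flexible spending account contribution: $54.55
403(b) contribution: $1,070.39 × 0.046 = $49.24
Pre-tax total = $54.55 + $49.24 = $103.79
Taxable wages = $1,070.39 − $103.79 = $966.60
State tax withheld: $966.60 × 0.0268 = $25.90
Local income tax: $966.60 × 0.04 = $38.66
State disability insurance: $1,070.39 × 0.015 = $16.06
State unemployment insurance (employee share): $1,070.39 × 0.005 = $5.35
Legal plan premium: $22.97
Total deductions = $54.55 + $49.24 + $25.90 + $38.66 + $16.06 + $5.35 + $22.97 = $212.73
Net pay = $1,070.39 − $212.73 = $857.66

$857.66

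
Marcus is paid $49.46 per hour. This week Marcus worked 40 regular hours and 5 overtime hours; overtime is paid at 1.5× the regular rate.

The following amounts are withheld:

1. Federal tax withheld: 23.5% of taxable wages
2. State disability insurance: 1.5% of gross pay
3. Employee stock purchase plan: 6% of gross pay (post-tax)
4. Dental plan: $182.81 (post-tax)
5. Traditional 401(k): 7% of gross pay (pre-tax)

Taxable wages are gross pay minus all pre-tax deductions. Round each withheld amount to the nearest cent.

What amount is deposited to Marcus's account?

Regular pay: 40 × $49.46 = $1,978.40
Overtime pay: 5 × $49.46 × 1.5 = $370.95
Gross pay = $1,978.40 + $370.95 = $2,349.35
Traditional 401(k): $2,349.35 × 0.07 = $164.45
Taxable wages = $2,349.35 − $164.45 = $2,184.90
Federal tax withheld: $2,184.90 × 0.235 = $513.45
State disability insurance: $2,349.35 × 0.015 = $35.24
Employee stock purchase plan: $2,349.35 × 0.06 = $140.96
Dental plan: $182.81
Total deductions = $164.45 + $513.45 + $35.24 + $140.96 + $182.81 = $1,036.91
Net pay = $2,349.35 − $1,036.91 = $1,312.44

$1,312.44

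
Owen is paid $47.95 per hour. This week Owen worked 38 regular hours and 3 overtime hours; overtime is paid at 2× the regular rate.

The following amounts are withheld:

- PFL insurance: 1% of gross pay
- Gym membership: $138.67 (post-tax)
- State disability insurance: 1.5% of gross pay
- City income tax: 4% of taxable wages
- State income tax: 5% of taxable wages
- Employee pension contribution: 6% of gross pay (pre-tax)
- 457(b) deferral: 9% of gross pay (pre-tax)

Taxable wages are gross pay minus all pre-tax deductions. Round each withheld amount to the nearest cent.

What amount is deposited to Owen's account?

Regular pay: 38 × $47.95 = $1822.10
Overtime pay: 3 × $47.95 × 2 = $287.70
Gross pay = $1822.10 + $287.70 = $2109.80
457(b) deferral: $2109.80 × 0.09 = $189.88
Employee pension contribution: $2109.80 × 0.06 = $126.59
Pre-tax total = $189.88 + $126.59 = $316.47
Taxable wages = $2109.80 − $316.47 = $1793.33
State income tax: $1793.33 × 0.05 = $89.67
City income tax: $1793.33 × 0.04 = $71.73
PFL insurance: $2109.80 × 0.01 = $21.10
State disability insurance: $2109.80 × 0.015 = $31.65
Gym membership: $138.67
Total deductions = $189.88 + $126.59 + $89.67 + $71.73 + $21.10 + $31.65 + $138.67 = $669.29
Net pay = $2109.80 − $669.29 = $1440.51

$1440.51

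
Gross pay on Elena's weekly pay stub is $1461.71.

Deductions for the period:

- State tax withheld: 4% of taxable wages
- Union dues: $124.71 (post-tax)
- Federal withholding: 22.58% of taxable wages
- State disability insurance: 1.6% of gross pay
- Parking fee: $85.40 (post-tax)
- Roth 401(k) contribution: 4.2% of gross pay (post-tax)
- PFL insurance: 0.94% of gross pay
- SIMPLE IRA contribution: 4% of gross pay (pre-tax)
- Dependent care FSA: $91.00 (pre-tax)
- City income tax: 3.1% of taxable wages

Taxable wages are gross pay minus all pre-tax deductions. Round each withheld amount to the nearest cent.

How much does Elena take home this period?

$614.14

SIMPLE IRA contribution: $1461.71 × 0.04 = $58.47
Dependent care FSA: $91.00
Pre-tax total = $58.47 + $91.00 = $149.47
Taxable wages = $1461.71 − $149.47 = $1312.24
City income tax: $1312.24 × 0.031 = $40.68
Federal withholding: $1312.24 × 0.2258 = $296.30
State tax withheld: $1312.24 × 0.04 = $52.49
PFL insurance: $1461.71 × 0.0094 = $13.74
State disability insurance: $1461.71 × 0.016 = $23.39
Roth 401(k) contribution: $1461.71 × 0.042 = $61.39
Union dues: $124.71
Parking fee: $85.40
Total deductions = $58.47 + $91.00 + $40.68 + $296.30 + $52.49 + $13.74 + $23.39 + $61.39 + $124.71 + $85.40 = $847.57
Net pay = $1461.71 − $847.57 = $614.14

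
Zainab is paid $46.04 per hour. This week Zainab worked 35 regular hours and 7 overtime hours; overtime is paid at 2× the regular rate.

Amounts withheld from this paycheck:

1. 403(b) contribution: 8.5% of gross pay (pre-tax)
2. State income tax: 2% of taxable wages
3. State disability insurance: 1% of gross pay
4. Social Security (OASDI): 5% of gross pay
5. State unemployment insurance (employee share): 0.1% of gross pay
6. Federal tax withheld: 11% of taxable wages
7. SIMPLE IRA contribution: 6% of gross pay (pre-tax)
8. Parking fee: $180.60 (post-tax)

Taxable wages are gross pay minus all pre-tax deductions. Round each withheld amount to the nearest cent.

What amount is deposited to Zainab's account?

Regular pay: 35 × $46.04 = $1,611.40
Overtime pay: 7 × $46.04 × 2 = $644.56
Gross pay = $1,611.40 + $644.56 = $2,255.96
403(b) contribution: $2,255.96 × 0.085 = $191.76
SIMPLE IRA contribution: $2,255.96 × 0.06 = $135.36
Pre-tax total = $191.76 + $135.36 = $327.12
Taxable wages = $2,255.96 − $327.12 = $1,928.84
State income tax: $1,928.84 × 0.02 = $38.58
Federal tax withheld: $1,928.84 × 0.11 = $212.17
State unemployment insurance (employee share): $2,255.96 × 0.001 = $2.26
Social Security (OASDI): $2,255.96 × 0.05 = $112.80
State disability insurance: $2,255.96 × 0.01 = $22.56
Parking fee: $180.60
Total deductions = $191.76 + $135.36 + $38.58 + $212.17 + $2.26 + $112.80 + $22.56 + $180.60 = $896.09
Net pay = $2,255.96 − $896.09 = $1,359.87

$1,359.87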